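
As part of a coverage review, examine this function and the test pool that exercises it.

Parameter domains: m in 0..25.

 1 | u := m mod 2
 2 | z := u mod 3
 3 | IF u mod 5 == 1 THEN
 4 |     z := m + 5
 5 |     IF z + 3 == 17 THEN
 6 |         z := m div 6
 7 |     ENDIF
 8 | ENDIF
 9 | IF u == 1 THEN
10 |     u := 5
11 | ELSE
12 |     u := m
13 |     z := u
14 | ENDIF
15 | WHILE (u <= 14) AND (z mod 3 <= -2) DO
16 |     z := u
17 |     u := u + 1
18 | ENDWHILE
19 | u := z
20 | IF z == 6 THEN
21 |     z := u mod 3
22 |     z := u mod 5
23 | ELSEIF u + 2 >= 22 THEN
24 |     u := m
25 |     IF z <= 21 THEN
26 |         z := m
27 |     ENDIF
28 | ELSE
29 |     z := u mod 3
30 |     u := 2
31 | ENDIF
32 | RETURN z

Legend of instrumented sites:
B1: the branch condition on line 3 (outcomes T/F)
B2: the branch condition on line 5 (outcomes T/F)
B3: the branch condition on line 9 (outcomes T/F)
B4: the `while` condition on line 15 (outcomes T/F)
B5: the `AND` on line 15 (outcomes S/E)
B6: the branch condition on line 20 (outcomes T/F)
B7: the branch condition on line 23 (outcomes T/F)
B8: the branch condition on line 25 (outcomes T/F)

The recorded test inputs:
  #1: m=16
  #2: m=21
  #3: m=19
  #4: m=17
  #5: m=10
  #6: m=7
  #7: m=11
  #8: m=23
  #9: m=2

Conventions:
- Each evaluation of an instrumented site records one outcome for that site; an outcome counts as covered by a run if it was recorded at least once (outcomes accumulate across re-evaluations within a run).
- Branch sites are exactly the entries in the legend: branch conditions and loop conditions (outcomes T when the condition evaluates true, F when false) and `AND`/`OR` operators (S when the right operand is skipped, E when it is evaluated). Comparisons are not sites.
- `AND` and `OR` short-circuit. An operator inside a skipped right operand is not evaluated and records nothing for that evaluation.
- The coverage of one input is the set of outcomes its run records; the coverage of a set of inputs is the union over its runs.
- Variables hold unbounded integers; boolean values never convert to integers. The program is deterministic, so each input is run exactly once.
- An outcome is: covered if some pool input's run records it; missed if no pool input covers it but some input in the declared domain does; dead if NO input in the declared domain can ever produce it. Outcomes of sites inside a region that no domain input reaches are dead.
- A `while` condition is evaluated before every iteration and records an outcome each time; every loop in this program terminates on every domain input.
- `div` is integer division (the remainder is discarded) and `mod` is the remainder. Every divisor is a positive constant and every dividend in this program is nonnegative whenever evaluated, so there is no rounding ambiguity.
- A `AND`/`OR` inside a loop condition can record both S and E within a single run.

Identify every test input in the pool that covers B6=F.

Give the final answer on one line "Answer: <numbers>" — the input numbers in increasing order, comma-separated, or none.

input #1 (m=16): produces B6=F
input #2 (m=21): produces B6=F
input #3 (m=19): produces B6=F
input #4 (m=17): produces B6=F
input #5 (m=10): produces B6=F
input #6 (m=7): produces B6=F
input #7 (m=11): produces B6=F
input #8 (m=23): produces B6=F
input #9 (m=2): produces B6=F

Answer: 1, 2, 3, 4, 5, 6, 7, 8, 9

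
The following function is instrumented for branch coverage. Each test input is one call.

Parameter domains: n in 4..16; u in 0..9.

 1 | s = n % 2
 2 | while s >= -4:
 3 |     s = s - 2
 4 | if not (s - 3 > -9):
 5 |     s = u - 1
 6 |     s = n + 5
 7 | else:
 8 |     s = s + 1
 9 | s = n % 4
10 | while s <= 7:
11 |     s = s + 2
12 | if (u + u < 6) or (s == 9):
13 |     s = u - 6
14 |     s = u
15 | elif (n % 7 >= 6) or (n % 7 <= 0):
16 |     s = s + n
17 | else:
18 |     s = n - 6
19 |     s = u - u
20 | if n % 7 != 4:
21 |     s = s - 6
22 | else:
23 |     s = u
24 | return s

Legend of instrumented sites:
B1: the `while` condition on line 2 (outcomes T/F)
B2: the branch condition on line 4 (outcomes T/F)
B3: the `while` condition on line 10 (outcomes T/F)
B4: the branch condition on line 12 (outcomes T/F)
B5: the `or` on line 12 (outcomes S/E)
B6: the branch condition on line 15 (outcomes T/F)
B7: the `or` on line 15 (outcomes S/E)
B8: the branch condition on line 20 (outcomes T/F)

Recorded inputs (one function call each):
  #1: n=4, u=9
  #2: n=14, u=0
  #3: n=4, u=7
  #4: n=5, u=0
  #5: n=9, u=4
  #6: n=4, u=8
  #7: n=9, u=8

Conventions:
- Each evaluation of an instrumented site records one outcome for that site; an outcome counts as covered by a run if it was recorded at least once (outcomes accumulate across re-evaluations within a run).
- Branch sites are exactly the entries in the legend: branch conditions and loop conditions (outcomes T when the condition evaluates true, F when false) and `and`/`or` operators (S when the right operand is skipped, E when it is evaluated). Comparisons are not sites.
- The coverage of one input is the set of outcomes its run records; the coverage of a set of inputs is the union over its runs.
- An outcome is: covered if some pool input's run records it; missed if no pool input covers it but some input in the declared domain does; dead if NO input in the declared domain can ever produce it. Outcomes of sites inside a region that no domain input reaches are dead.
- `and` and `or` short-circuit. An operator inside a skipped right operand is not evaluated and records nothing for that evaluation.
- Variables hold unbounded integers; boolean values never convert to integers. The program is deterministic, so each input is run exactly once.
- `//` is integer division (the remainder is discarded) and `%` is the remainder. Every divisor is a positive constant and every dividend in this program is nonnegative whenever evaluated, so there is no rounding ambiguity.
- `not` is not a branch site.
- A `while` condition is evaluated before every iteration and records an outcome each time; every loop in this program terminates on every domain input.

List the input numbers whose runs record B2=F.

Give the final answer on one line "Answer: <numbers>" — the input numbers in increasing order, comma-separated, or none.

input #1 (n=4, u=9): does not record B2=F
input #2 (n=14, u=0): does not record B2=F
input #3 (n=4, u=7): does not record B2=F
input #4 (n=5, u=0): records B2=F
input #5 (n=9, u=4): records B2=F
input #6 (n=4, u=8): does not record B2=F
input #7 (n=9, u=8): records B2=F

Answer: 4, 5, 7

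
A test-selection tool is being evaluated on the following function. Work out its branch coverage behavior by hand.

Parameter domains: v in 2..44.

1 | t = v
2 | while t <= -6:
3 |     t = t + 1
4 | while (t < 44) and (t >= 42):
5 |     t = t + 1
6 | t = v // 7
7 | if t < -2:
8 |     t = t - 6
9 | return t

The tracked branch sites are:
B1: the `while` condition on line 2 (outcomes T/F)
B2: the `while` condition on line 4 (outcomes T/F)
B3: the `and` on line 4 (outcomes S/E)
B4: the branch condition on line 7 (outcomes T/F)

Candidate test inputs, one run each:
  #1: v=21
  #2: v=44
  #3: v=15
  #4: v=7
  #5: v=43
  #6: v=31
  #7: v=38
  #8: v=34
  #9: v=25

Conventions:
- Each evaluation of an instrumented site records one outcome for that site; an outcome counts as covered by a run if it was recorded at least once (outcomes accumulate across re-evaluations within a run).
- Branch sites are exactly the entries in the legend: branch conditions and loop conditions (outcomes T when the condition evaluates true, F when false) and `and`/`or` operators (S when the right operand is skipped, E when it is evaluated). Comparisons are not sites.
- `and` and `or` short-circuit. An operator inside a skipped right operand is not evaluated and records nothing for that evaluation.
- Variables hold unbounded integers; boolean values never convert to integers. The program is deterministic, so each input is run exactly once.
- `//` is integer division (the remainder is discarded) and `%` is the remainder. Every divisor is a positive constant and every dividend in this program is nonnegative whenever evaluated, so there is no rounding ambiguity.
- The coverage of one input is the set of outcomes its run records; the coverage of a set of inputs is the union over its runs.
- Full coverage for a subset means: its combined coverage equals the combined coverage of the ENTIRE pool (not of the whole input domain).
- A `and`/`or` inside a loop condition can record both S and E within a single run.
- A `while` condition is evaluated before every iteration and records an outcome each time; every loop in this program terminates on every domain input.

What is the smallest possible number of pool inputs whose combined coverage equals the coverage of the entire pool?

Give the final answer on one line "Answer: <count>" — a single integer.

input #1 (v=21): events B1->F, B3->E, B2->F, B4->F; covers B1=F, B2=F, B3=E, B4=F
input #2 (v=44): events B1->F, B3->S, B2->F, B4->F; covers B1=F, B2=F, B3=S, B4=F
input #3 (v=15): events B1->F, B3->E, B2->F, B4->F; covers B1=F, B2=F, B3=E, B4=F
input #4 (v=7): events B1->F, B3->E, B2->F, B4->F; covers B1=F, B2=F, B3=E, B4=F
input #5 (v=43): events B1->F, B3->E, B2->T, B3->S, B2->F, B4->F; covers B1=F, B2=T, B2=F, B3=S, B3=E, B4=F
input #6 (v=31): events B1->F, B3->E, B2->F, B4->F; covers B1=F, B2=F, B3=E, B4=F
input #7 (v=38): events B1->F, B3->E, B2->F, B4->F; covers B1=F, B2=F, B3=E, B4=F
input #8 (v=34): events B1->F, B3->E, B2->F, B4->F; covers B1=F, B2=F, B3=E, B4=F
input #9 (v=25): events B1->F, B3->E, B2->F, B4->F; covers B1=F, B2=F, B3=E, B4=F
union over all inputs: B1=F, B2=T, B2=F, B3=S, B3=E, B4=F (6 outcomes)
the canonical winner is {5}: size 1, full 6-outcome coverage, earliest index list among size-1 covers

Answer: 1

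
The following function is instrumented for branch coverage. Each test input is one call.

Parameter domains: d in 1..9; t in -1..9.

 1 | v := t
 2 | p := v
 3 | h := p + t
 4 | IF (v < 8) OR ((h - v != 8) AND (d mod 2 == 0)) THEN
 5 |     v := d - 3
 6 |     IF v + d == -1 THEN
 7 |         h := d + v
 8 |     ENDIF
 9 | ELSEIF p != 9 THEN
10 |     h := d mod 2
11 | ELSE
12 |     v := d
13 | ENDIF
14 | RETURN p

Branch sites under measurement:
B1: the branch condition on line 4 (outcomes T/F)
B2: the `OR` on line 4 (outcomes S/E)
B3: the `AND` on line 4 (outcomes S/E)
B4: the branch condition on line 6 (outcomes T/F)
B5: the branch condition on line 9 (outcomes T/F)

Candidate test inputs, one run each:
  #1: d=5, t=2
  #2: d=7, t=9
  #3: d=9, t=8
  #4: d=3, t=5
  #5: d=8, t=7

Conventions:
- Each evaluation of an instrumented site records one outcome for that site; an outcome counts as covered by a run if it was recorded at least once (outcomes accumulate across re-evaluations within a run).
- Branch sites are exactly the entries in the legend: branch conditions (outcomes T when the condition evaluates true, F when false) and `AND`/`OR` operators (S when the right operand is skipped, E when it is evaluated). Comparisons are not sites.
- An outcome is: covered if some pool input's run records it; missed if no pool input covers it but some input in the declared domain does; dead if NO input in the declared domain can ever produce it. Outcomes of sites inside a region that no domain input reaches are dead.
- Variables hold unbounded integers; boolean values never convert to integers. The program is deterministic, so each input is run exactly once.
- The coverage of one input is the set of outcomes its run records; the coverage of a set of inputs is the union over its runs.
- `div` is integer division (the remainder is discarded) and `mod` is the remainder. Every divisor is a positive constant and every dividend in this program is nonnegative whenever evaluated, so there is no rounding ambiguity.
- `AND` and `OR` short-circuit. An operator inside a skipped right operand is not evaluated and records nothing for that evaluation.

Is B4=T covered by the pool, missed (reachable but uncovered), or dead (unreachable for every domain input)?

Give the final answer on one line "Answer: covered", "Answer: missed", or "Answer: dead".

no pool input records B4=T
but domain input (d=1, t=-1) does record it -> reachable, so missed

Answer: missed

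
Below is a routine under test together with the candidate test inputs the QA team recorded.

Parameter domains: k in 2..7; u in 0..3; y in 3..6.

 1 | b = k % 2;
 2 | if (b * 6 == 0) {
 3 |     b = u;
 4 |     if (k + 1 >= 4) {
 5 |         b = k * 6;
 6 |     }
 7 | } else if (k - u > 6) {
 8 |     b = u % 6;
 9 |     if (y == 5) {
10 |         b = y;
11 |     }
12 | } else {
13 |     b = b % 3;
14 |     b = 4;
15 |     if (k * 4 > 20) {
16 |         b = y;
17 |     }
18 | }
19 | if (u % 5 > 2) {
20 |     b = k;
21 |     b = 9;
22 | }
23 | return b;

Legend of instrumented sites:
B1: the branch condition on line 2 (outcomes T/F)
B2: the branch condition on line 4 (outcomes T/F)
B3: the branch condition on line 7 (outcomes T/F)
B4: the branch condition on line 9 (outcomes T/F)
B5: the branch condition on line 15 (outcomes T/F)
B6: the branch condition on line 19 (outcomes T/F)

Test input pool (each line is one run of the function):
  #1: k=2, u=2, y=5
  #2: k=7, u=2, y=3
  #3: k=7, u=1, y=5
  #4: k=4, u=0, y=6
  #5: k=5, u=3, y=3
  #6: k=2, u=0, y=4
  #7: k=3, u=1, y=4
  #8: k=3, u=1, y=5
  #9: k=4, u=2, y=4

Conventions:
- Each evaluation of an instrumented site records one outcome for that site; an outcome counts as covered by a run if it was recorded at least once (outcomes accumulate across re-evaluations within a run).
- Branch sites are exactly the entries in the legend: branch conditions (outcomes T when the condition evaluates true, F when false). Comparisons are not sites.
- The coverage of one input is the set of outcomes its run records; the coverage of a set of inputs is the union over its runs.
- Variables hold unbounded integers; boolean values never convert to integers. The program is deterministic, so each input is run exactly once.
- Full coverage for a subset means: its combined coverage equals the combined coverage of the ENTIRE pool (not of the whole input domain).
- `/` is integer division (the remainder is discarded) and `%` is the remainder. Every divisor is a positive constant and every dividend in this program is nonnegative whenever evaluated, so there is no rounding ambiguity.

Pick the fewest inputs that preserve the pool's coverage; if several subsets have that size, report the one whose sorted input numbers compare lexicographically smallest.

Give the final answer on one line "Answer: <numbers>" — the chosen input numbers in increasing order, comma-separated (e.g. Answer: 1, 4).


input #1 (k=2, u=2, y=5): covers B1=T, B2=F, B6=F
input #2 (k=7, u=2, y=3): covers B1=F, B3=F, B5=T, B6=F
input #3 (k=7, u=1, y=5): covers B1=F, B3=F, B5=T, B6=F
input #4 (k=4, u=0, y=6): covers B1=T, B2=T, B6=F
input #5 (k=5, u=3, y=3): covers B1=F, B3=F, B5=F, B6=T
input #6 (k=2, u=0, y=4): covers B1=T, B2=F, B6=F
input #7 (k=3, u=1, y=4): covers B1=F, B3=F, B5=F, B6=F
input #8 (k=3, u=1, y=5): covers B1=F, B3=F, B5=F, B6=F
input #9 (k=4, u=2, y=4): covers B1=T, B2=T, B6=F
pool-wide coverage (9 outcomes): B1=T, B1=F, B2=T, B2=F, B3=F, B5=T, B5=F, B6=T, B6=F
checked all size-1 subsets: none covers 9 outcomes (max 4/9)
checked all size-2 subsets: none covers 9 outcomes (max 7/9)
checked all size-3 subsets: none covers 9 outcomes (max 8/9)
inputs {1, 2, 4, 5} (size 4) cover everything; no size-4 subset with a lexicographically smaller index list covers all 9
Answer: 1, 2, 4, 5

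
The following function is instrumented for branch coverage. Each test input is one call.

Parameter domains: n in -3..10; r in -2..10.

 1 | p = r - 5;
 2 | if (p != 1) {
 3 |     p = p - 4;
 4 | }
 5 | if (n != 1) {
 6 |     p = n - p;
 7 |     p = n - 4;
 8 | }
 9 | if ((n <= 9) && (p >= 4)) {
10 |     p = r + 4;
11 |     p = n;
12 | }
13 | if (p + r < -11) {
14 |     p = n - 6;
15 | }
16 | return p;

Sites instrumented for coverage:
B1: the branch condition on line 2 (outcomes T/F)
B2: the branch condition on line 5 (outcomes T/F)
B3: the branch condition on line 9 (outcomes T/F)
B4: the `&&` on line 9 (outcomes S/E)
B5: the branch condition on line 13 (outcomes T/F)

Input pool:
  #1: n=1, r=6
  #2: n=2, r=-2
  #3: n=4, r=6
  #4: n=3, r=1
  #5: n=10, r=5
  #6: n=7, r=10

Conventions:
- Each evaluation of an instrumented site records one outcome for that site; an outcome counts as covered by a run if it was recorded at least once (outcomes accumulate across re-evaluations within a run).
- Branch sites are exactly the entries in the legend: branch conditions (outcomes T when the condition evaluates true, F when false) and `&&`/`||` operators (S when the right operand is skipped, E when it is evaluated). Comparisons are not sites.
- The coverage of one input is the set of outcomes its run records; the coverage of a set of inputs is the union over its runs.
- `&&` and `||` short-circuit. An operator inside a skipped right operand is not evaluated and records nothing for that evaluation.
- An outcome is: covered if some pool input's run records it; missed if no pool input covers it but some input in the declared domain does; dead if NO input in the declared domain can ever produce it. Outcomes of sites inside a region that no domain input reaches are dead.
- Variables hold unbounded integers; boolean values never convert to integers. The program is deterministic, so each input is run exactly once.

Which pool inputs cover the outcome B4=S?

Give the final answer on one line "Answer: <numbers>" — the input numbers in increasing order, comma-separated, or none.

input #1 (n=1, r=6): does not produce B4=S
input #2 (n=2, r=-2): does not produce B4=S
input #3 (n=4, r=6): does not produce B4=S
input #4 (n=3, r=1): does not produce B4=S
input #5 (n=10, r=5): produces B4=S
input #6 (n=7, r=10): does not produce B4=S

Answer: 5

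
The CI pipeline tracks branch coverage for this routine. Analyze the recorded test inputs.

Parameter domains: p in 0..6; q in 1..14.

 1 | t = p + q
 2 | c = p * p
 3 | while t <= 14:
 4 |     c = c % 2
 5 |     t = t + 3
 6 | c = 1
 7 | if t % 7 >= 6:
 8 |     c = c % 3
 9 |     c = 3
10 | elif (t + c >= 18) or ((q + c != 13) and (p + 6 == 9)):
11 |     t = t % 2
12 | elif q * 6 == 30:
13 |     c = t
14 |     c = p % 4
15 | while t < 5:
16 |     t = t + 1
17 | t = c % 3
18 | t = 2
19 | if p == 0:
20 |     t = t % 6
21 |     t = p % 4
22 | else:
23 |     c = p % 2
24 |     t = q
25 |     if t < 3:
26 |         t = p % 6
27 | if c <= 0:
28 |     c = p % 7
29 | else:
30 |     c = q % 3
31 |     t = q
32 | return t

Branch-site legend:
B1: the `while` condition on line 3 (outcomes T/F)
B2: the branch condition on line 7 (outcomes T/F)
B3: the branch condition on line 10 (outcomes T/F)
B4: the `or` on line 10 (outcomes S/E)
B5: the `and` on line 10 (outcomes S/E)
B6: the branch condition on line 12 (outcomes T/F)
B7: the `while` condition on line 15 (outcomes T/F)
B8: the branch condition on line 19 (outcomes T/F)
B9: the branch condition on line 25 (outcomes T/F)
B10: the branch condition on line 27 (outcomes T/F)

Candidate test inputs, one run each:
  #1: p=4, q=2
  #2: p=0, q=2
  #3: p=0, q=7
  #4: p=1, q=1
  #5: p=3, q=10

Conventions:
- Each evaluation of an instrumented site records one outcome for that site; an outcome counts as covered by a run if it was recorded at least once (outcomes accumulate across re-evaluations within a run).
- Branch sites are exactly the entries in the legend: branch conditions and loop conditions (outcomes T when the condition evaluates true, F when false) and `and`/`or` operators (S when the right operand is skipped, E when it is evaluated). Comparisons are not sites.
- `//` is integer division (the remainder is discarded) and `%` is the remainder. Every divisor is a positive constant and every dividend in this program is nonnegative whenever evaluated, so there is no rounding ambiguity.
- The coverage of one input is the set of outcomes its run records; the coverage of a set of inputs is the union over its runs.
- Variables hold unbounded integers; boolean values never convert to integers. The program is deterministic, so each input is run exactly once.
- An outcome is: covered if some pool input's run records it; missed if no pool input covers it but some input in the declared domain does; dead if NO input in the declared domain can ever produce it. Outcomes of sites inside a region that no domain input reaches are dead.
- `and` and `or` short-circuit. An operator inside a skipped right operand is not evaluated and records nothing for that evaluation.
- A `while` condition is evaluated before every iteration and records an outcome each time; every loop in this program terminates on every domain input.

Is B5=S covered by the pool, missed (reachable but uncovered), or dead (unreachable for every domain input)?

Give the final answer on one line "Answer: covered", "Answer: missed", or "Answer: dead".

no pool input records B5=S
but domain input (p=0, q=12) does record it -> reachable, so missed

Answer: missed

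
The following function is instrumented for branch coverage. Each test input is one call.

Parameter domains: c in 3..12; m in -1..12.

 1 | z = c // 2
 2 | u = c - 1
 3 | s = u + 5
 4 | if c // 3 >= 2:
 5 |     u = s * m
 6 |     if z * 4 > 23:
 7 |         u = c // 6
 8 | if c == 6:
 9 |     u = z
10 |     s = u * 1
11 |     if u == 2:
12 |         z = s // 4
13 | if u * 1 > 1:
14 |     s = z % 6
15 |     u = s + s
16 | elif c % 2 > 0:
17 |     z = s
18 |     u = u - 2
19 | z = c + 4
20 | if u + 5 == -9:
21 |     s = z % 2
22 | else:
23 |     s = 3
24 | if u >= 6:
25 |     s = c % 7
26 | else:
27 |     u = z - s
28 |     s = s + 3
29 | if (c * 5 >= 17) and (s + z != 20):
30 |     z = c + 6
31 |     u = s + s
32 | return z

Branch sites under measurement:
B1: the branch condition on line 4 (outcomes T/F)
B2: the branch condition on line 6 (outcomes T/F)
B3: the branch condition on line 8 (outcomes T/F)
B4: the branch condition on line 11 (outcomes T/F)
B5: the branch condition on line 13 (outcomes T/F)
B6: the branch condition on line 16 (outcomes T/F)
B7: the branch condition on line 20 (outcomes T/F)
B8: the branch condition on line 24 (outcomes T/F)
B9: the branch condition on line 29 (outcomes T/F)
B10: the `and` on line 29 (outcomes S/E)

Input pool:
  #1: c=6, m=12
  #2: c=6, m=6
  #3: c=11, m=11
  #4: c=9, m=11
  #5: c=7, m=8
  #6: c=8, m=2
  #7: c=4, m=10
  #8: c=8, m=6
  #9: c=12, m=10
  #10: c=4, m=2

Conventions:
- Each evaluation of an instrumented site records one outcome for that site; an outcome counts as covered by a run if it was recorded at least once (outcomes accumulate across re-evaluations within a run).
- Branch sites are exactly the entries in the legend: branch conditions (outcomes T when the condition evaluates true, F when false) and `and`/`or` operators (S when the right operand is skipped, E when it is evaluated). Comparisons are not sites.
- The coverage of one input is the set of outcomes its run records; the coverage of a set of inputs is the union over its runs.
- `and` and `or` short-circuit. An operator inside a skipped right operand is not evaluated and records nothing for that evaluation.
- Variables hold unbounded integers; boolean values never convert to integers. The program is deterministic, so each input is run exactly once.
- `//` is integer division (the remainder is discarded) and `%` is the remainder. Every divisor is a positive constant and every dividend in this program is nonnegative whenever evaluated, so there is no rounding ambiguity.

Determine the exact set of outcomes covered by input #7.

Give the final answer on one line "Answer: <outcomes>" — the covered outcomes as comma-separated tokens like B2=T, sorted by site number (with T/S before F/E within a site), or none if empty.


Tracing the run of input #7 (c=4, m=10):
  B1->F, B3->F, B5->T, B7->F, B8->F, B10->E, B9->T
collecting distinct outcomes: B1=F, B3=F, B5=T, B7=F, B8=F, B9=T, B10=E
Answer: B1=F, B3=F, B5=T, B7=F, B8=F, B9=T, B10=E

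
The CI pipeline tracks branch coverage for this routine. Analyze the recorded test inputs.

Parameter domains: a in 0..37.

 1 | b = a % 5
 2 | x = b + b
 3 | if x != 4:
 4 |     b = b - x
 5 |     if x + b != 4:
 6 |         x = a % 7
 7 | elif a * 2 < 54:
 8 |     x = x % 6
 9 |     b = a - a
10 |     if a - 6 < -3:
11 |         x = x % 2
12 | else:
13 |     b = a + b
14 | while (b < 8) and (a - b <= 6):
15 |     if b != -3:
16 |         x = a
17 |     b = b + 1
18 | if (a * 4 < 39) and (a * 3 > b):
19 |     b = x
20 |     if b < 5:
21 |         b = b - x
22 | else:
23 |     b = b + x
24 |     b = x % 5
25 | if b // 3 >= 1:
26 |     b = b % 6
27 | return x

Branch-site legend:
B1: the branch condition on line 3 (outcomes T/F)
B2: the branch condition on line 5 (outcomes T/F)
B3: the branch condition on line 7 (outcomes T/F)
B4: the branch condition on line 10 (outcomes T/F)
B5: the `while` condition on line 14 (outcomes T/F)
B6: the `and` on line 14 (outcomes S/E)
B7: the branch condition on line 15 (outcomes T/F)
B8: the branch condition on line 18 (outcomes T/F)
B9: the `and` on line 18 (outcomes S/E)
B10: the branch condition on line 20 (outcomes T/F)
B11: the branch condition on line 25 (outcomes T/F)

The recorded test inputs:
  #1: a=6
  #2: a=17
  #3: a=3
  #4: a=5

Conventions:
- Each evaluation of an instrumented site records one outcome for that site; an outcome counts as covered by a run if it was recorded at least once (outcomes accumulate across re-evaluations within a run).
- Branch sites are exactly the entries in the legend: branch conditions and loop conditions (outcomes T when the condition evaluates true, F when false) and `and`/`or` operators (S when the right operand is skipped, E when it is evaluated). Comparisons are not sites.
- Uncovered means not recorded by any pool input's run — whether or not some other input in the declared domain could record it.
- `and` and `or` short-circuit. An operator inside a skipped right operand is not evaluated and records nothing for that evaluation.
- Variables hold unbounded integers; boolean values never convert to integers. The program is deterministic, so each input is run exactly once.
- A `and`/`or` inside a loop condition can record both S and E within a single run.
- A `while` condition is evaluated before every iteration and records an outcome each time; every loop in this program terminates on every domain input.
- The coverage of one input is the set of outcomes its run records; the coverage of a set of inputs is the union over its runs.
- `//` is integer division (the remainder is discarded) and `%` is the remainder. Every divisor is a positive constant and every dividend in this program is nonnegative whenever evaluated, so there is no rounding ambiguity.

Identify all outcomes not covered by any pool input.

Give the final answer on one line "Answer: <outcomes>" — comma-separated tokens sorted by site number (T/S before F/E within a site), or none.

input #1, a=6: events B1->T, B2->T, B6->E, B5->F, B9->E, B8->T, B10->F, B11->T; outcomes B1=T, B2=T, B5=F, B6=E, B8=T, B9=E, B10=F, B11=T
input #2, a=17: events B1->F, B3->T, B4->F, B6->E, B5->F, B9->S, B8->F, B11->T; outcomes B1=F, B3=T, B4=F, B5=F, B6=E, B8=F, B9=S, B11=T
input #3, a=3: events B1->T, B2->T, B6->E, B5->T, B7->F, B6->E, B5->T, B7->T, B6->E, B5->T, B7->T, B6->E, B5->T, B7->T, ...; outcomes B1=T, B2=T, B5=T, B5=F, B6=S, B6=E, B7=T, B7=F, B8=T, B9=E, B10=T, B11=F
input #4, a=5: events B1->T, B2->T, B6->E, B5->T, B7->T, B6->E, B5->T, B7->T, B6->E, B5->T, B7->T, B6->E, B5->T, B7->T, ...; outcomes B1=T, B2=T, B5=T, B5=F, B6=S, B6=E, B7=T, B8=T, B9=E, B10=F, B11=T
union over the pool: B1=T, B1=F, B2=T, B3=T, B4=F, B5=T, B5=F, B6=S, B6=E, B7=T, B7=F, B8=T, B8=F, B9=S, B9=E, B10=T, B10=F, B11=T, B11=F
uncovered (3 of 22): B2=F, B3=F, B4=T

Answer: B2=F, B3=F, B4=T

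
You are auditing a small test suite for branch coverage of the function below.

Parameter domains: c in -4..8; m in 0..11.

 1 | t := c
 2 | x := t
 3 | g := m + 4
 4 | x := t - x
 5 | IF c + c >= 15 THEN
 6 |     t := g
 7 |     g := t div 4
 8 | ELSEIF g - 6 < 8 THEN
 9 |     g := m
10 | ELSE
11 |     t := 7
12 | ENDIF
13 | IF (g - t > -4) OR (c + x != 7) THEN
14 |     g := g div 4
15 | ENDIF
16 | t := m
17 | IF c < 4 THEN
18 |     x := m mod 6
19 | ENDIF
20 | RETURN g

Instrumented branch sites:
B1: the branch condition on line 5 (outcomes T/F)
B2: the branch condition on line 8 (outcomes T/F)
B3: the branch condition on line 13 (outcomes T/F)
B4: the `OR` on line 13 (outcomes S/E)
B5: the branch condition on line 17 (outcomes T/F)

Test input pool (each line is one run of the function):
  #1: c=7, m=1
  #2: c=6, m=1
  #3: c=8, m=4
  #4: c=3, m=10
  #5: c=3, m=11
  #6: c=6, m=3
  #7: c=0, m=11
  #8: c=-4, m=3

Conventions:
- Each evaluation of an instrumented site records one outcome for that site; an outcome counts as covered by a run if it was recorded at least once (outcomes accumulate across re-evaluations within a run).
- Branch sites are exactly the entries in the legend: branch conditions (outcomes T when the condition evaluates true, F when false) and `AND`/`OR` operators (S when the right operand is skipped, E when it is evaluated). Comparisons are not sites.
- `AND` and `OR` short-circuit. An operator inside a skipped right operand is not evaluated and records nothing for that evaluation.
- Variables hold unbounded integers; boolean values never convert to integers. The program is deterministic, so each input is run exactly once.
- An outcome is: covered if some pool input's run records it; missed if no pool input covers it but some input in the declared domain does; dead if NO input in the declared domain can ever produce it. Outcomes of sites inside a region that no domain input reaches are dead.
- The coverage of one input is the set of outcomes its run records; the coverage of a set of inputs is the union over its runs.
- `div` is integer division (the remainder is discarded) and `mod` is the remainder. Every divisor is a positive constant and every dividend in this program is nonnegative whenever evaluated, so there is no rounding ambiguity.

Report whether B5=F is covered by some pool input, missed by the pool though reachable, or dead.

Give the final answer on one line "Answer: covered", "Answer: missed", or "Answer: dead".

B5=F is recorded by pool input(s) 1, 2, 3, 6 -> covered

Answer: covered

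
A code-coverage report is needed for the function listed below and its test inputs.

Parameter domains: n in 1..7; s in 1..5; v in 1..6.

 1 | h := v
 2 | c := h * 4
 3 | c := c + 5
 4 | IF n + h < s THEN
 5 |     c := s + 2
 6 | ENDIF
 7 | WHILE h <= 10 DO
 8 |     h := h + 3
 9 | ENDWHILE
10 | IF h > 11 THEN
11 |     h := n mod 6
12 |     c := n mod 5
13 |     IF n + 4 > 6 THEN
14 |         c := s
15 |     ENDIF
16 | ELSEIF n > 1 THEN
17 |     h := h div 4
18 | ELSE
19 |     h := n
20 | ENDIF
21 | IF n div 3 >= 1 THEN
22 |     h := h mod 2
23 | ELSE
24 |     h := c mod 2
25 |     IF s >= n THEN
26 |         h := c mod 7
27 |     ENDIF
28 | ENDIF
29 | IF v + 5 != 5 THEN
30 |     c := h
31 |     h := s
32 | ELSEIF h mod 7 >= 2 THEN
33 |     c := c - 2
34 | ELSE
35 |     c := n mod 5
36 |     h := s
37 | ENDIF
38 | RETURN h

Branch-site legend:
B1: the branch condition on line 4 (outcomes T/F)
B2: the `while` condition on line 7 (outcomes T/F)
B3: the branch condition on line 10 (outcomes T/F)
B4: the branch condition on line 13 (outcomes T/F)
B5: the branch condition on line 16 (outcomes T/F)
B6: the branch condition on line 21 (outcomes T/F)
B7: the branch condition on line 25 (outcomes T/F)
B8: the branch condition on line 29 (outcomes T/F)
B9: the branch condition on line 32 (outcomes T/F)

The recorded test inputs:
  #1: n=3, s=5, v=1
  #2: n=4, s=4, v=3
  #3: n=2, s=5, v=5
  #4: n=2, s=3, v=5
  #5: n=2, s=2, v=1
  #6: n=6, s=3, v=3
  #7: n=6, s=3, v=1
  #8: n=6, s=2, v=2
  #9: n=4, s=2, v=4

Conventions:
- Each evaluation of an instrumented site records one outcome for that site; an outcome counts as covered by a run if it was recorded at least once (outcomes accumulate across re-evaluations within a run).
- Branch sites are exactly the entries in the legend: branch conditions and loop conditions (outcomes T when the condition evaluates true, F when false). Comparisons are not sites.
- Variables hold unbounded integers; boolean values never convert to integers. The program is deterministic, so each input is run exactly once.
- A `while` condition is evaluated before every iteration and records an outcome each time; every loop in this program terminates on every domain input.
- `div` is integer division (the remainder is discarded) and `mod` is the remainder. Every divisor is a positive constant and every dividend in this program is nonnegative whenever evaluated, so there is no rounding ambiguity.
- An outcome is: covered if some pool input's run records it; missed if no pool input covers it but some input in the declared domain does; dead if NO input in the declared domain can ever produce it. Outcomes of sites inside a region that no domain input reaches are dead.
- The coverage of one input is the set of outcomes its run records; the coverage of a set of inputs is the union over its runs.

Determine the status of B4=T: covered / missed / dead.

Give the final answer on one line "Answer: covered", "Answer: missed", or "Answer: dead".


B4=T is recorded by pool input(s) 1, 2, 6, 7, 9 -> covered
Answer: covered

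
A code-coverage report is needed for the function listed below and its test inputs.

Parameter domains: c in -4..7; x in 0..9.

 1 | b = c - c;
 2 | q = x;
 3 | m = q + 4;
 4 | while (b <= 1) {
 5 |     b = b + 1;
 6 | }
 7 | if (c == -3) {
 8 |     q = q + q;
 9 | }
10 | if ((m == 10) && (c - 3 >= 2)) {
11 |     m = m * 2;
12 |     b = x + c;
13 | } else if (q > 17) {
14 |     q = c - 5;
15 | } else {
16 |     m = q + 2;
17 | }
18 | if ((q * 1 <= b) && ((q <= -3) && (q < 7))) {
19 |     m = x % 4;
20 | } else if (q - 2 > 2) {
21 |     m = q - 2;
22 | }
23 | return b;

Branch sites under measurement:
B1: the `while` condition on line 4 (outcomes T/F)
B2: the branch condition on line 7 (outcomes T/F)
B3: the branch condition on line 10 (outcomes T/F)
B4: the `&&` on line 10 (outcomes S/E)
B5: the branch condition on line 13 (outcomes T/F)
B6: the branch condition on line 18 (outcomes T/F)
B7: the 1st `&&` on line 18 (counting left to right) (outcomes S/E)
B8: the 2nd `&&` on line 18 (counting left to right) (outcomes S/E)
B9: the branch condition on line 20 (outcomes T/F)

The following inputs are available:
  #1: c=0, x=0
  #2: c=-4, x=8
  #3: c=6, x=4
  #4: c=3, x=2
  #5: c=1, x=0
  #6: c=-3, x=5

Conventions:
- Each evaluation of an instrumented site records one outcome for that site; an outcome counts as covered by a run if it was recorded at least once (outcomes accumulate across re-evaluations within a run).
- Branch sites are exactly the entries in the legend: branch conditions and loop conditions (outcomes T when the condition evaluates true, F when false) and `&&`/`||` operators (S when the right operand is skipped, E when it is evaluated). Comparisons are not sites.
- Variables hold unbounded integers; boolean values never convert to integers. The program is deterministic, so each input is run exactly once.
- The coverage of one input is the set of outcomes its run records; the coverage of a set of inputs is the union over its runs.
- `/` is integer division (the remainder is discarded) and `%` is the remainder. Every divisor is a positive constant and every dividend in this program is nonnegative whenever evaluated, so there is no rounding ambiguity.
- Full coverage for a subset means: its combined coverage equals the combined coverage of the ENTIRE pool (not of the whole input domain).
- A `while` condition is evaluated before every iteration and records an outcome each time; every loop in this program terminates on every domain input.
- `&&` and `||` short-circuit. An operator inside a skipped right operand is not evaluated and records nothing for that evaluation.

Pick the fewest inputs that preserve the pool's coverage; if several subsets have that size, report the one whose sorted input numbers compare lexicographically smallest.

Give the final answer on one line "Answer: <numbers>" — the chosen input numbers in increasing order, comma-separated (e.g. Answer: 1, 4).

input #1 (c=0, x=0): events B1->T, B1->T, B1->F, B2->F, B4->S, B3->F, B5->F, B7->E, B8->S, B6->F, B9->F; covers B1=T, B1=F, B2=F, B3=F, B4=S, B5=F, B6=F, B7=E, B8=S, B9=F
input #2 (c=-4, x=8): events B1->T, B1->T, B1->F, B2->F, B4->S, B3->F, B5->F, B7->S, B6->F, B9->T; covers B1=T, B1=F, B2=F, B3=F, B4=S, B5=F, B6=F, B7=S, B9=T
input #3 (c=6, x=4): events B1->T, B1->T, B1->F, B2->F, B4->S, B3->F, B5->F, B7->S, B6->F, B9->F; covers B1=T, B1=F, B2=F, B3=F, B4=S, B5=F, B6=F, B7=S, B9=F
input #4 (c=3, x=2): events B1->T, B1->T, B1->F, B2->F, B4->S, B3->F, B5->F, B7->E, B8->S, B6->F, B9->F; covers B1=T, B1=F, B2=F, B3=F, B4=S, B5=F, B6=F, B7=E, B8=S, B9=F
input #5 (c=1, x=0): events B1->T, B1->T, B1->F, B2->F, B4->S, B3->F, B5->F, B7->E, B8->S, B6->F, B9->F; covers B1=T, B1=F, B2=F, B3=F, B4=S, B5=F, B6=F, B7=E, B8=S, B9=F
input #6 (c=-3, x=5): events B1->T, B1->T, B1->F, B2->T, B4->S, B3->F, B5->F, B7->S, B6->F, B9->T; covers B1=T, B1=F, B2=T, B3=F, B4=S, B5=F, B6=F, B7=S, B9=T
union over all inputs: B1=T, B1=F, B2=T, B2=F, B3=F, B4=S, B5=F, B6=F, B7=S, B7=E, B8=S, B9=T, B9=F (13 outcomes)
every size-1 subset falls short of the 13 outcomes (best: 10/13)
inputs {1, 6} (size 2) cover everything; no size-2 subset with a lexicographically smaller index list covers all 13

Answer: 1, 6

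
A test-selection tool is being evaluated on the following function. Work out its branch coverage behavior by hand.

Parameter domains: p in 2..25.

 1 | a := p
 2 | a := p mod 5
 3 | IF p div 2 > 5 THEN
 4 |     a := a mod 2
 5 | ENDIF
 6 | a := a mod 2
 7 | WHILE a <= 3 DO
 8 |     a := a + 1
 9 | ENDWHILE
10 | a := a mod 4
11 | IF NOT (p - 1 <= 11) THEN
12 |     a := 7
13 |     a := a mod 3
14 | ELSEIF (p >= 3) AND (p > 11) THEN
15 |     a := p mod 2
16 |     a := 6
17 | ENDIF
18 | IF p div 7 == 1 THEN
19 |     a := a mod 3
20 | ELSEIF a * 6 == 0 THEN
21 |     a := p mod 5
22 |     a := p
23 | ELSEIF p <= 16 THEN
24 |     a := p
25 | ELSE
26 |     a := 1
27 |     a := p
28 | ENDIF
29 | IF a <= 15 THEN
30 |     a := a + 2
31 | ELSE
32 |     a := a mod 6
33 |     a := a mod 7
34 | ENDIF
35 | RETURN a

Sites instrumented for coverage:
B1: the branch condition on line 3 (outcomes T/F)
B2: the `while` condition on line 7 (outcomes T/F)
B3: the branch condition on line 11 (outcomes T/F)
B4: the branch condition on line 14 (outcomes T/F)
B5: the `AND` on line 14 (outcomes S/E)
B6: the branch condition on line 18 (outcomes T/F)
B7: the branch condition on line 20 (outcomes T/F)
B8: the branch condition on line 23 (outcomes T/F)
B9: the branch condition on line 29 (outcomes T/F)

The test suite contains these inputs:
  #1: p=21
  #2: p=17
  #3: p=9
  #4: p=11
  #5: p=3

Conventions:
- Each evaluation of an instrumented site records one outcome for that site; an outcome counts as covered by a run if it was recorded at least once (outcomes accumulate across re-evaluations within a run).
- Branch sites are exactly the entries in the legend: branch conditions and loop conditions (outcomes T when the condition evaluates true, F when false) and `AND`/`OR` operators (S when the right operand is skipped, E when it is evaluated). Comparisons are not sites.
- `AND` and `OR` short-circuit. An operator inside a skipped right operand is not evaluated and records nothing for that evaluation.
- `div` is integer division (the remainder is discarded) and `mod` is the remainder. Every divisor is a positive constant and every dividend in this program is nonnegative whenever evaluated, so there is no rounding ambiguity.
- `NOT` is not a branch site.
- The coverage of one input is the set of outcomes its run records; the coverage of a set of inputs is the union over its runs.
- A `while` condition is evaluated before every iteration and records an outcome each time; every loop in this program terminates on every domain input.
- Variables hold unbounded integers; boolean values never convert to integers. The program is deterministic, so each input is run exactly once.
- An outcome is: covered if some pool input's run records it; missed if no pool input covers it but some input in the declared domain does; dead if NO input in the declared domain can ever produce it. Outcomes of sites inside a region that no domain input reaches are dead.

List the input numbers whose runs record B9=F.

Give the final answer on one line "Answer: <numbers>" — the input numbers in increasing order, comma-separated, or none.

input #1 (p=21): covers B9=F
input #2 (p=17): covers B9=F
input #3 (p=9): misses B9=F
input #4 (p=11): misses B9=F
input #5 (p=3): misses B9=F

Answer: 1, 2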